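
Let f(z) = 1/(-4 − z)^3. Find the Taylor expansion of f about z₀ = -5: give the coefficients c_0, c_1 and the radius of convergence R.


Let w = z − z₀, so z = z₀ + w.
Then -4 − z = -4 − (z₀ + w) = (-4 − z₀) − w = 1 − w.
f(z) = 1/(1 − w)^3 = (1/(1)^3) · (1 − w/(1))^{−3}.
By the binomial series (1−u)^{−3} = Σ_{n≥0} C(n+2, 2) u^n for |u|<1, with u = w/(1):
  c_n = C(n+2, 2) / (1)^(n+3).
  c_0 = 1/(1)^3 = 1.
  c_1 = 3/(1)^4 = 3.
The series is valid for |w/d| < 1, i.e. |z − z₀| < |d|.
Radius of convergence: R = |-4 − z₀| = |1| = 1 (distance from z₀ to the singularity z = -4).

c_0 = 1, c_1 = 3; R = 1.


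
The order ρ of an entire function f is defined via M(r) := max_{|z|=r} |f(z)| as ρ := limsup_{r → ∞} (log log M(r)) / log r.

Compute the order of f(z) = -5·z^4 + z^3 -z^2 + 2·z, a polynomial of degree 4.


|f(z)| ≤ Σ|c_k|·r^k = O(r^4) as r → ∞. Polynomial growth is O(e^{r^ε}) for every ε > 0 (since r^4/e^{r^ε} → 0), so ρ ≤ ε for all ε > 0, i.e. ρ = 0. Every nonconstant polynomial has order 0.
Therefore ρ = 0.

Order ρ = 0.


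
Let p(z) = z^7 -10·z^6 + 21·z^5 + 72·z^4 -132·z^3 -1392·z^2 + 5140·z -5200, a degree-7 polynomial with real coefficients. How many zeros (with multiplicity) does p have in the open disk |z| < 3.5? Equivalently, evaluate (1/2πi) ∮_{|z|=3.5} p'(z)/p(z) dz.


The zeros of p are: (3 + 1i), (3 - 1i), (-3 + 2i), (-3 - 2i), 4, (3 + 1i), (3 - 1i).
Their magnitudes are: 3.162, 3.162, 3.606, 3.606, 4, 3.162, 3.162.
Zeros with |z| < R = 3.5: (3 + 1i), (3 - 1i), (3 + 1i), (3 - 1i).
Count = 4.
By the argument principle, (1/2πi) ∮_{|z|=R} p'(z)/p(z) dz equals exactly this count.

Number of zeros inside |z| < 3.5: 4.


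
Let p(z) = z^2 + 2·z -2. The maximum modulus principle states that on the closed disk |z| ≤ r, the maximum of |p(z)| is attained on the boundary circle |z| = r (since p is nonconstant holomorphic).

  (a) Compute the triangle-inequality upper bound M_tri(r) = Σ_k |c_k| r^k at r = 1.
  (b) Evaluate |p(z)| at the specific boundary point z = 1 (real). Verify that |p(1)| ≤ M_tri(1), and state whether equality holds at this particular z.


Coefficients: c_0 = -2, c_1 = 2, c_2 = 1. Radius r = 1.
Part (a). Triangle bound: M_tri(r) = Σ_k |c_k| r^k
  = |-2|·1^0 + |2|·1^1 + |1|·1^2
  = 2 + 2 + 1 = 5.
This bounds M(r) := max_{|z|=r} |p(z)| from above; equality holds iff all terms c_k z^k can be made to align in phase at a single z on |z|=r.
Part (b). At z = 1 (real, on the circle |z| = r):
  p(1) = (-2)·1^0 + (2)·1^1 + (1)·1^2 = 1.
  |p(1)| = 1.
Check: |p(1)| = 1 ≤ 5 = M_tri(1). ✓ Equality does not hold at z = 1 (the coefficients have mixed signs, so the terms do not all align in phase there).

M_tri(1) = 5; |p(1)| = 1; equality at z=1: no.


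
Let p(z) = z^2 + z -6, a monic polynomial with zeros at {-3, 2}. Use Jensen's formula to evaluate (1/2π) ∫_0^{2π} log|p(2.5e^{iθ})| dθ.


Zeros: -3, 2; r = 2.5.
Inside |z| < r: 2. Outside (|z| ≥ r): -3.
p(0) = -6, so log|p(0)| = log(6) = 1.7918.
Apply Jensen: I(r) = log|p(0)| + Σ_k log(r/|z_k|), summed over zeros inside |z| < r.
  log(r/|z_k|) for z_k = 2: log(2.5/2) = 0.2231
  Outside zeros (-3) contribute nothing to the Jensen sum.
Sum over inside zeros: 0.2231.
I(r) = log|p(0)| + (inside sum) = 1.7918 + 0.2231 = 2.0149.
Note: since some zeros are outside |z| ≤ r, the simplified n·log(r) form does NOT apply — only the inside zeros contribute.

I(r) ≈ 2.0149.


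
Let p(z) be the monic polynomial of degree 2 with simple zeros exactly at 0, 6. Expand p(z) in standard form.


The polynomial is p(z) = ∏_{α ∈ S} (z − α), where S = {0, 6}.
Expanding the product yields: p(z) = z^2 -6·z.
The resulting polynomial has degree 2 and real coefficients as required.

p(z) = z^2 -6·z.


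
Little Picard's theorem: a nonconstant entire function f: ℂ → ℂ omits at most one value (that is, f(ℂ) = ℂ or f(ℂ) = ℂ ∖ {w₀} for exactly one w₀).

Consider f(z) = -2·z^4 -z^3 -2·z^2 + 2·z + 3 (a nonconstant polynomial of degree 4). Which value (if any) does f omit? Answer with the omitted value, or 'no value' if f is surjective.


Little Picard bounds the complement of f(ℂ) to at most one point.
For every w ∈ ℂ, the equation p(z) − w = 0 is a nonconstant polynomial in z and hence has at least one root by the fundamental theorem of algebra. So p is surjective onto ℂ, omitting no value.

Omitted value: no value.


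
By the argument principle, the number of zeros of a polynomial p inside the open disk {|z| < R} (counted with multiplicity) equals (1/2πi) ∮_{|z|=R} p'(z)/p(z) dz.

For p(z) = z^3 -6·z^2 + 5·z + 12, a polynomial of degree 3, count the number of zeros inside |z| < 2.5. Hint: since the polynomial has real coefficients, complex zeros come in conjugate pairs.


The zeros of p are: 4, 3, -1.
Their magnitudes are: 4, 3, 1.
Zeros with |z| < R = 2.5: -1.
Count = 1.
By the argument principle, (1/2πi) ∮_{|z|=R} p'(z)/p(z) dz equals exactly this count.

Number of zeros inside |z| < 2.5: 1.


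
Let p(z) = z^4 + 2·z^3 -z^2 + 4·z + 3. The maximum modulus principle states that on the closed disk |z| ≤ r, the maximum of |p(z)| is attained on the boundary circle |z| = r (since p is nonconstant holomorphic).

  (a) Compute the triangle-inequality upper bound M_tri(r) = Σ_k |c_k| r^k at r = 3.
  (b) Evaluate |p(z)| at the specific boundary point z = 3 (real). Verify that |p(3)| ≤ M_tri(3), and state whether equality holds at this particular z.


Coefficients: c_0 = 3, c_1 = 4, c_2 = -1, c_3 = 2, c_4 = 1. Radius r = 3.
Part (a). Triangle bound: M_tri(r) = Σ_k |c_k| r^k
  = |3|·3^0 + |4|·3^1 + |-1|·3^2 + |2|·3^3 + |1|·3^4
  = 3 + 12 + 9 + 54 + 81 = 159.
This bounds M(r) := max_{|z|=r} |p(z)| from above; equality holds iff all terms c_k z^k can be made to align in phase at a single z on |z|=r.
Part (b). At z = 3 (real, on the circle |z| = r):
  p(3) = (3)·3^0 + (4)·3^1 + (-1)·3^2 + (2)·3^3 + (1)·3^4 = 141.
  |p(3)| = 141.
Check: |p(3)| = 141 ≤ 159 = M_tri(3). ✓ Equality does not hold at z = 3 (the coefficients have mixed signs, so the terms do not all align in phase there).

M_tri(3) = 159; |p(3)| = 141; equality at z=3: no.


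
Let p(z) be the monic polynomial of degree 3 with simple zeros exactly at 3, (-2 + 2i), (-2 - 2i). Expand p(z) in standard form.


The polynomial is p(z) = ∏_{α ∈ S} (z − α), where S = {3, (-2 + 2i), (-2 - 2i)}.
Expanding the product yields: p(z) = z^3 + z^2 -4·z -24.
Note conjugate pairs combine to real quadratics: (z − (-2+2i))(z − (-2−2i)) = z² + 4z + 8.
The resulting polynomial has degree 3 and real coefficients as required.

p(z) = z^3 + z^2 -4·z -24.


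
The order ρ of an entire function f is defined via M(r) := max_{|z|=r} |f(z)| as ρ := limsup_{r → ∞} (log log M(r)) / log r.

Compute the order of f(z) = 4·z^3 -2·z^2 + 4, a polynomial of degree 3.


|f(z)| ≤ Σ|c_k|·r^k = O(r^3) as r → ∞. Polynomial growth is O(e^{r^ε}) for every ε > 0 (since r^3/e^{r^ε} → 0), so ρ ≤ ε for all ε > 0, i.e. ρ = 0. Every nonconstant polynomial has order 0.
Therefore ρ = 0.

Order ρ = 0.


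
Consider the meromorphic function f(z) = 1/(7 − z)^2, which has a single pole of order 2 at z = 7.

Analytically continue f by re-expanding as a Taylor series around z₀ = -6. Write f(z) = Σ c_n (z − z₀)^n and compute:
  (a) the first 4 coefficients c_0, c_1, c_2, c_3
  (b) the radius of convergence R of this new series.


Let w = z − z₀, so z = z₀ + w.
Then 7 − z = 7 − (z₀ + w) = (7 − z₀) − w = 13 − w.
f(z) = 1/(13 − w)^2 = (1/(13)^2) · (1 − w/(13))^{−2}.
By the binomial series (1−u)^{−2} = Σ_{n≥0} C(n+1, 1) u^n for |u|<1, with u = w/(13):
  c_n = C(n+1, 1) / (13)^(n+2).
  c_0 = 1/(13)^2 = 1/169.
  c_1 = 2/(13)^3 = 2/2197.
  c_2 = 3/(13)^4 = 3/28561.
  c_3 = 4/(13)^5 = 4/371293.
The series is valid for |w/d| < 1, i.e. |z − z₀| < |d|.
Radius of convergence: R = |7 − z₀| = |13| = 13 (distance from z₀ to the singularity z = 7).

c_0 = 1/169, c_1 = 2/2197, c_2 = 3/28561, c_3 = 4/371293; R = 13.


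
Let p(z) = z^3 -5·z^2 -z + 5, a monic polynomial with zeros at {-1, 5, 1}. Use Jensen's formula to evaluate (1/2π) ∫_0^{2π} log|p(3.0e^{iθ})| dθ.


Zeros: -1, 1, 5; r = 3.0.
Inside |z| < r: -1, 1. Outside (|z| ≥ r): 5.
p(0) = 5, so log|p(0)| = log(5) = 1.6094.
Apply Jensen: I(r) = log|p(0)| + Σ_k log(r/|z_k|), summed over zeros inside |z| < r.
  log(r/|z_k|) for z_k = -1: log(3.0/1) = 1.0986
  log(r/|z_k|) for z_k = 1: log(3.0/1) = 1.0986
  Outside zeros (5) contribute nothing to the Jensen sum.
Sum over inside zeros: 2.1972.
I(r) = log|p(0)| + (inside sum) = 1.6094 + 2.1972 = 3.8067.
Note: since some zeros are outside |z| ≤ r, the simplified n·log(r) form does NOT apply — only the inside zeros contribute.

I(r) ≈ 3.8067.


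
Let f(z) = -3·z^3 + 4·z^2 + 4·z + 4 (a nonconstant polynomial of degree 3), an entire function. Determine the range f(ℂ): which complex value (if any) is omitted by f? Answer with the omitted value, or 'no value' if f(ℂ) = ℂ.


Little Picard bounds the complement of f(ℂ) to at most one point.
For every w ∈ ℂ, the equation p(z) − w = 0 is a nonconstant polynomial in z and hence has at least one root by the fundamental theorem of algebra. So p is surjective onto ℂ, omitting no value.

Omitted value: no value.


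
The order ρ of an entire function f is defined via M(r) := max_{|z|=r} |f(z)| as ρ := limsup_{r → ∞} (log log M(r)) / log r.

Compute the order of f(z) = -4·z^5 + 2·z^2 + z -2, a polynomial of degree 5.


|f(z)| ≤ Σ|c_k|·r^k = O(r^5) as r → ∞. Polynomial growth is O(e^{r^ε}) for every ε > 0 (since r^5/e^{r^ε} → 0), so ρ ≤ ε for all ε > 0, i.e. ρ = 0. Every nonconstant polynomial has order 0.
Therefore ρ = 0.

Order ρ = 0.


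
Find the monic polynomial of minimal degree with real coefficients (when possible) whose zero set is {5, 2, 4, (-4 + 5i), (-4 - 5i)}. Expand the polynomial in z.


The polynomial is p(z) = ∏_{α ∈ S} (z − α), where S = {5, 2, 4, (-4 + 5i), (-4 - 5i)}.
Expanding the product yields: p(z) = z^5 -3·z^4 -9·z^3 -187·z^2 + 1238·z -1640.
Note conjugate pairs combine to real quadratics: (z − (-4+5i))(z − (-4−5i)) = z² + 8z + 41.
The resulting polynomial has degree 5 and real coefficients as required.

p(z) = z^5 -3·z^4 -9·z^3 -187·z^2 + 1238·z -1640.


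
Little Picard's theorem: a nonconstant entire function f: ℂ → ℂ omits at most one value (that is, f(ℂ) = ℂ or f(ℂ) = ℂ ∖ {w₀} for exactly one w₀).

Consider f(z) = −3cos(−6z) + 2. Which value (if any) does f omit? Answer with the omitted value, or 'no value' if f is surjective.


Little Picard bounds the complement of f(ℂ) to at most one point.
cos is entire and surjective onto ℂ: for every w ∈ ℂ, cos(ζ) = w has a solution ζ ∈ ℂ (e.g., via the complex inverse arccos). With ζ = −6z this gives z = ζ/(-6). Then -3·cos(−6z) takes every value in -3·ℂ = ℂ, and adding 2 is a bijection of ℂ. So f is surjective and omits no value. (Note: only on the real line is cos bounded by [−1, 1].)

Omitted value: no value.


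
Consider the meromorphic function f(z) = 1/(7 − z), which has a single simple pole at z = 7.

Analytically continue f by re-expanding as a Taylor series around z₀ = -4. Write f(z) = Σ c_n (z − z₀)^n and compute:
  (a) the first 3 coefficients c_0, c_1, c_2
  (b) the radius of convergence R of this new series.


Let w = z − z₀, so z = z₀ + w.
Then 7 − z = 7 − (z₀ + w) = (7 − z₀) − w = 11 − w.
f(z) = 1/(11 − w) = (1/(11)) · 1/(1 − w/(11)) = Σ_{n≥0} w^n / (11)^(n+1).
So c_n = 1/(11)^(n+1):
  c_0 = 1/(11)^1 = 1/11.
  c_1 = 1/(11)^2 = 1/121.
  c_2 = 1/(11)^3 = 1/1331.
The series is valid for |w/d| < 1, i.e. |z − z₀| < |d|.
Radius of convergence: R = |7 − z₀| = |11| = 11 (distance from z₀ to the singularity z = 7).

c_0 = 1/11, c_1 = 1/121, c_2 = 1/1331; R = 11.


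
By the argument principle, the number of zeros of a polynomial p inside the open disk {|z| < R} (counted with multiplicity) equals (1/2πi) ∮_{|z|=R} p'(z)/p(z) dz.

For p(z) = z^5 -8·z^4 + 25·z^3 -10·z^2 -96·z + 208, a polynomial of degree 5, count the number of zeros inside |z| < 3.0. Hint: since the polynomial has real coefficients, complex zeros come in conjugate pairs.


The zeros of p are: (2 + 2i), (2 - 2i), (3 + 2i), (3 - 2i), -2.
Their magnitudes are: 2.828, 2.828, 3.606, 3.606, 2.
Zeros with |z| < R = 3.0: (2 + 2i), (2 - 2i), -2.
Count = 3.
By the argument principle, (1/2πi) ∮_{|z|=R} p'(z)/p(z) dz equals exactly this count.

Number of zeros inside |z| < 3.0: 3.


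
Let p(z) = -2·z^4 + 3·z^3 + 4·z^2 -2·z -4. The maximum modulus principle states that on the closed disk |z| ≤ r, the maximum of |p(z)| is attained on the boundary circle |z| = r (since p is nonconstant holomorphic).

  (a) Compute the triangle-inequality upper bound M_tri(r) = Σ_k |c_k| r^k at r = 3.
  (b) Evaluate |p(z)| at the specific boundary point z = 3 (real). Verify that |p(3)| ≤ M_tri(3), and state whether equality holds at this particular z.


Coefficients: c_0 = -4, c_1 = -2, c_2 = 4, c_3 = 3, c_4 = -2. Radius r = 3.
Part (a). Triangle bound: M_tri(r) = Σ_k |c_k| r^k
  = |-4|·3^0 + |-2|·3^1 + |4|·3^2 + |3|·3^3 + |-2|·3^4
  = 4 + 6 + 36 + 81 + 162 = 289.
This bounds M(r) := max_{|z|=r} |p(z)| from above; equality holds iff all terms c_k z^k can be made to align in phase at a single z on |z|=r.
Part (b). At z = 3 (real, on the circle |z| = r):
  p(3) = (-4)·3^0 + (-2)·3^1 + (4)·3^2 + (3)·3^3 + (-2)·3^4 = -55.
  |p(3)| = 55.
Check: |p(3)| = 55 ≤ 289 = M_tri(3). ✓ Equality does not hold at z = 3 (the coefficients have mixed signs, so the terms do not all align in phase there).

M_tri(3) = 289; |p(3)| = 55; equality at z=3: no.


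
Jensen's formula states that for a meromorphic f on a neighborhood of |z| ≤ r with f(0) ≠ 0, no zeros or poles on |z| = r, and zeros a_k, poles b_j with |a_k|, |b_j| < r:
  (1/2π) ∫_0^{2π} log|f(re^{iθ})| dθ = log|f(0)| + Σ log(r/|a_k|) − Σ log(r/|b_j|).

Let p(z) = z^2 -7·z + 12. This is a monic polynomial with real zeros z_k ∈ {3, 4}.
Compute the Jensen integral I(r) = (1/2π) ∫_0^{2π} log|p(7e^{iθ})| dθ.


Zeros: 3, 4; r = 7.
Inside |z| < r: 3, 4. Outside (|z| ≥ r): ∅.
p(0) = 12, so log|p(0)| = log(12) = 2.4849.
Apply Jensen: I(r) = log|p(0)| + Σ_k log(r/|z_k|), summed over zeros inside |z| < r.
  log(r/|z_k|) for z_k = 3: log(7/3) = 0.8473
  log(r/|z_k|) for z_k = 4: log(7/4) = 0.5596
Sum over inside zeros: 1.4069.
I(r) = log|p(0)| + (inside sum) = 2.4849 + 1.4069 = 3.8918.
Closed form (all zeros inside, monic): I(r) = n·log(r) = 2·log(7) = 3.8918. ✓

I(r) ≈ 3.8918.


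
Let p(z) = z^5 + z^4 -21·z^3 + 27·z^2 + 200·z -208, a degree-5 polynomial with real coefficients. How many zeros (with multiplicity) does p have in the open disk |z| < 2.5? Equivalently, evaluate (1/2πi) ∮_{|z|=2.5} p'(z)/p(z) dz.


The zeros of p are: (3 + 2i), (3 - 2i), 1, -4, -4.
Their magnitudes are: 3.606, 3.606, 1, 4, 4.
Zeros with |z| < R = 2.5: 1.
Count = 1.
By the argument principle, (1/2πi) ∮_{|z|=R} p'(z)/p(z) dz equals exactly this count.

Number of zeros inside |z| < 2.5: 1.


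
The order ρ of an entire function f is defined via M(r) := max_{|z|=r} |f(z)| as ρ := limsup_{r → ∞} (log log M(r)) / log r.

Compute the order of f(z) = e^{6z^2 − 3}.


|e^{6z^2 − 3}| = e^{Re(6·z^2) + -3} ≤ e^{6|z|^2 + -3} = e^{6r^2 + -3} on |z| = r, so ρ ≤ 2. Choosing z on |z|=r so that 6·z^2 is real positive (always possible by picking arg z appropriately) gives |f(z)| = e^{6r^2 + -3}, matching the bound. The additive constant -3 does not affect log log M(r) ~ 2·log r. Hence ρ = 2.
Therefore ρ = 2.

Order ρ = 2.


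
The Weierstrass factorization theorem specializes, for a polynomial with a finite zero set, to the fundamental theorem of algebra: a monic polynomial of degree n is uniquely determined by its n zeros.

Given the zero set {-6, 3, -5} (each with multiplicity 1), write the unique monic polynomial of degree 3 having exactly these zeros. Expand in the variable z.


The polynomial is p(z) = ∏_{α ∈ S} (z − α), where S = {-6, 3, -5}.
Expanding the product yields: p(z) = z^3 + 8·z^2 -3·z -90.
The resulting polynomial has degree 3 and real coefficients as required.

p(z) = z^3 + 8·z^2 -3·z -90.


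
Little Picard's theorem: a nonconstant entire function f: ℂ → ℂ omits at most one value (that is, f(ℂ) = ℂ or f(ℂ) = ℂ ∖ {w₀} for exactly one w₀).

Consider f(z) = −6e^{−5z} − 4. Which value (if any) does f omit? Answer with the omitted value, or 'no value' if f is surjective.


Little Picard bounds the complement of f(ℂ) to at most one point.
e^{−5z} is never zero on ℂ, so -6·e^{−5z} takes every value in ℂ ∖ {0}. Adding -4 shifts the range to ℂ ∖ {-4}. Thus f omits exactly the value -4.

Omitted value: -4.


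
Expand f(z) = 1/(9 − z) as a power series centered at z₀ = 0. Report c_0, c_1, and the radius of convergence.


Let w = z − z₀, so z = z₀ + w.
Then 9 − z = 9 − (z₀ + w) = (9 − z₀) − w = 9 − w.
f(z) = 1/(9 − w) = (1/(9)) · 1/(1 − w/(9)) = Σ_{n≥0} w^n / (9)^(n+1).
So c_n = 1/(9)^(n+1):
  c_0 = 1/(9)^1 = 1/9.
  c_1 = 1/(9)^2 = 1/81.
The series is valid for |w/d| < 1, i.e. |z − z₀| < |d|.
Radius of convergence: R = |9 − z₀| = |9| = 9 (distance from z₀ to the singularity z = 9).

c_0 = 1/9, c_1 = 1/81; R = 9.


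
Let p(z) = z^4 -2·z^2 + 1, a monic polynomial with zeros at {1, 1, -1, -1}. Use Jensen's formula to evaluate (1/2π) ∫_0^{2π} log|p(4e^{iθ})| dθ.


Zeros: -1, -1, 1, 1; r = 4.
Inside |z| < r: -1, -1, 1, 1. Outside (|z| ≥ r): ∅.
p(0) = 1, so log|p(0)| = log(1) = 0.0000.
Apply Jensen: I(r) = log|p(0)| + Σ_k log(r/|z_k|), summed over zeros inside |z| < r.
  log(r/|z_k|) for z_k = 1: log(4/1) = 1.3863
  log(r/|z_k|) for z_k = 1: log(4/1) = 1.3863
  log(r/|z_k|) for z_k = -1: log(4/1) = 1.3863
  log(r/|z_k|) for z_k = -1: log(4/1) = 1.3863
Sum over inside zeros: 5.5452.
I(r) = log|p(0)| + (inside sum) = 0.0000 + 5.5452 = 5.5452.
Closed form (all zeros inside, monic): I(r) = n·log(r) = 4·log(4) = 5.5452. ✓

I(r) ≈ 5.5452.


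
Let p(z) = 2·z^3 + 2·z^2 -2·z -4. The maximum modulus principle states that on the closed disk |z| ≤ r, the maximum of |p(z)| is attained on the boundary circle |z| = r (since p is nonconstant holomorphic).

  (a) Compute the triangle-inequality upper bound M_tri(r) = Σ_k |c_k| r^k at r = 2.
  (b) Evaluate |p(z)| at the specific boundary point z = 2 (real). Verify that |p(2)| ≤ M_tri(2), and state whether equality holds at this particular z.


Coefficients: c_0 = -4, c_1 = -2, c_2 = 2, c_3 = 2. Radius r = 2.
Part (a). Triangle bound: M_tri(r) = Σ_k |c_k| r^k
  = |-4|·2^0 + |-2|·2^1 + |2|·2^2 + |2|·2^3
  = 4 + 4 + 8 + 16 = 32.
This bounds M(r) := max_{|z|=r} |p(z)| from above; equality holds iff all terms c_k z^k can be made to align in phase at a single z on |z|=r.
Part (b). At z = 2 (real, on the circle |z| = r):
  p(2) = (-4)·2^0 + (-2)·2^1 + (2)·2^2 + (2)·2^3 = 16.
  |p(2)| = 16.
Check: |p(2)| = 16 ≤ 32 = M_tri(2). ✓ Equality does not hold at z = 2 (the coefficients have mixed signs, so the terms do not all align in phase there).

M_tri(2) = 32; |p(2)| = 16; equality at z=2: no.


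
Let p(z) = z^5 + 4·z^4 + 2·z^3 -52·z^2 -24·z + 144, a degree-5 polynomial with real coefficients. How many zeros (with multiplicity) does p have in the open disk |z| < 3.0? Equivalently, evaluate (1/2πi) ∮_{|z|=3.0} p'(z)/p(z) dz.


The zeros of p are: 2, -2, 2, (-3 + 3i), (-3 - 3i).
Their magnitudes are: 2, 2, 2, 4.243, 4.243.
Zeros with |z| < R = 3.0: 2, -2, 2.
Count = 3.
By the argument principle, (1/2πi) ∮_{|z|=R} p'(z)/p(z) dz equals exactly this count.

Number of zeros inside |z| < 3.0: 3.


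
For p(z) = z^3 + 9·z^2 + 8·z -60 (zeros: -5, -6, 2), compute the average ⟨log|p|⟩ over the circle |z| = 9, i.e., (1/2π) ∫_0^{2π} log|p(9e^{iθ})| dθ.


Zeros: -6, -5, 2; r = 9.
Inside |z| < r: -6, -5, 2. Outside (|z| ≥ r): ∅.
p(0) = -60, so log|p(0)| = log(60) = 4.0943.
Apply Jensen: I(r) = log|p(0)| + Σ_k log(r/|z_k|), summed over zeros inside |z| < r.
  log(r/|z_k|) for z_k = -5: log(9/5) = 0.5878
  log(r/|z_k|) for z_k = -6: log(9/6) = 0.4055
  log(r/|z_k|) for z_k = 2: log(9/2) = 1.5041
Sum over inside zeros: 2.4973.
I(r) = log|p(0)| + (inside sum) = 4.0943 + 2.4973 = 6.5917.
Closed form (all zeros inside, monic): I(r) = n·log(r) = 3·log(9) = 6.5917. ✓

I(r) ≈ 6.5917.


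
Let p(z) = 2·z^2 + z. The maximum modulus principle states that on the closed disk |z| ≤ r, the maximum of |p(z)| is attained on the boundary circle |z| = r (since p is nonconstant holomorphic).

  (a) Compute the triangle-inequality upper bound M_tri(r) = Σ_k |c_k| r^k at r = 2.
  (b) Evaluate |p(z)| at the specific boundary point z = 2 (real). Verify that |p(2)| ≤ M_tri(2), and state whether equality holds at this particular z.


Coefficients: c_0 = 0, c_1 = 1, c_2 = 2. Radius r = 2.
Part (a). Triangle bound: M_tri(r) = Σ_k |c_k| r^k
  = |0|·2^0 + |1|·2^1 + |2|·2^2
  = 0 + 2 + 8 = 10.
This bounds M(r) := max_{|z|=r} |p(z)| from above; equality holds iff all terms c_k z^k can be made to align in phase at a single z on |z|=r.
Part (b). At z = 2 (real, on the circle |z| = r):
  p(2) = (0)·2^0 + (1)·2^1 + (2)·2^2 = 10.
  |p(2)| = 10.
Since all nonzero coefficients share the same sign, |p(2)| = 10 = M_tri(2); the triangle bound is attained at z = 2, so in fact M(r) = 10.

M_tri(2) = 10; |p(2)| = 10; equality at z=2: yes.


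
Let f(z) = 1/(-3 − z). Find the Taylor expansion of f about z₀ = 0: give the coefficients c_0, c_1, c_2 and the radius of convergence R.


Let w = z − z₀, so z = z₀ + w.
Then -3 − z = -3 − (z₀ + w) = (-3 − z₀) − w = -3 − w.
f(z) = 1/(-3 − w) = (1/(-3)) · 1/(1 − w/(-3)) = Σ_{n≥0} w^n / (-3)^(n+1).
So c_n = 1/(-3)^(n+1):
  c_0 = 1/(-3)^1 = -1/3.
  c_1 = 1/(-3)^2 = 1/9.
  c_2 = 1/(-3)^3 = -1/27.
The series is valid for |w/d| < 1, i.e. |z − z₀| < |d|.
Radius of convergence: R = |-3 − z₀| = |-3| = 3 (distance from z₀ to the singularity z = -3).

c_0 = -1/3, c_1 = 1/9, c_2 = -1/27; R = 3.


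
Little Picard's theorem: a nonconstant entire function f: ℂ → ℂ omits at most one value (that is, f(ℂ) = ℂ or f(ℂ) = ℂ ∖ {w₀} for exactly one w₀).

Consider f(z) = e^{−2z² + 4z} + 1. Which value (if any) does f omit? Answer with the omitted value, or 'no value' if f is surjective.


Little Picard bounds the complement of f(ℂ) to at most one point.
The exponent g(z) = −2z² + 4z is a nonconstant polynomial, hence surjective onto ℂ. So e^{g(z)} takes every value in {e^w : w ∈ ℂ} = ℂ ∖ {0}. Adding 1 shifts the range to ℂ ∖ {1}. f omits exactly 1.

Omitted value: 1.


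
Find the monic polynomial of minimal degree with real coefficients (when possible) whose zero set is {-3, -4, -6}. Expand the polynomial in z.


The polynomial is p(z) = ∏_{α ∈ S} (z − α), where S = {-3, -4, -6}.
Expanding the product yields: p(z) = z^3 + 13·z^2 + 54·z + 72.
The resulting polynomial has degree 3 and real coefficients as required.

p(z) = z^3 + 13·z^2 + 54·z + 72.


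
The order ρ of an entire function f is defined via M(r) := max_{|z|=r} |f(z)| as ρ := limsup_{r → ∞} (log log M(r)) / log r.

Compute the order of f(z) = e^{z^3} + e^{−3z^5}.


Each summand is entire of order 3 and 5 respectively (as in the single-exponential case). The order of a sum is at most the max of the orders, so ρ ≤ 5. For the lower bound: on |z|=r choose arg z so that -3z^5 is real positive; then |e^{-3z^5}| = e^{3r^5} while |e^{1z^3}| ≤ e^{1r^3} = o(e^{3r^5}). So |f| ≥ e^{3r^5}(1 − o(1)) and ρ ≥ 5. Hence ρ = max(3, 5) = 5.
Therefore ρ = 5.

Order ρ = 5.


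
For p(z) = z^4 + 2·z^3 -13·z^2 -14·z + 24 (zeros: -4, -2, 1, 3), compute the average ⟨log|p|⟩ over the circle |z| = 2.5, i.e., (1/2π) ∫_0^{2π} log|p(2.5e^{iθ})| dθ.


Zeros: -4, -2, 1, 3; r = 2.5.
Inside |z| < r: -2, 1. Outside (|z| ≥ r): -4, 3.
p(0) = 24, so log|p(0)| = log(24) = 3.1781.
Apply Jensen: I(r) = log|p(0)| + Σ_k log(r/|z_k|), summed over zeros inside |z| < r.
  log(r/|z_k|) for z_k = -2: log(2.5/2) = 0.2231
  log(r/|z_k|) for z_k = 1: log(2.5/1) = 0.9163
  Outside zeros (-4, 3) contribute nothing to the Jensen sum.
Sum over inside zeros: 1.1394.
I(r) = log|p(0)| + (inside sum) = 3.1781 + 1.1394 = 4.3175.
Note: since some zeros are outside |z| ≤ r, the simplified n·log(r) form does NOT apply — only the inside zeros contribute.

I(r) ≈ 4.3175.


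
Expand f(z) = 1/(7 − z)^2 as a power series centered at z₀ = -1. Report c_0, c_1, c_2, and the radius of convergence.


Let w = z − z₀, so z = z₀ + w.
Then 7 − z = 7 − (z₀ + w) = (7 − z₀) − w = 8 − w.
f(z) = 1/(8 − w)^2 = (1/(8)^2) · (1 − w/(8))^{−2}.
By the binomial series (1−u)^{−2} = Σ_{n≥0} C(n+1, 1) u^n for |u|<1, with u = w/(8):
  c_n = C(n+1, 1) / (8)^(n+2).
  c_0 = 1/(8)^2 = 1/64.
  c_1 = 2/(8)^3 = 1/256.
  c_2 = 3/(8)^4 = 3/4096.
The series is valid for |w/d| < 1, i.e. |z − z₀| < |d|.
Radius of convergence: R = |7 − z₀| = |8| = 8 (distance from z₀ to the singularity z = 7).

c_0 = 1/64, c_1 = 1/256, c_2 = 3/4096; R = 8.


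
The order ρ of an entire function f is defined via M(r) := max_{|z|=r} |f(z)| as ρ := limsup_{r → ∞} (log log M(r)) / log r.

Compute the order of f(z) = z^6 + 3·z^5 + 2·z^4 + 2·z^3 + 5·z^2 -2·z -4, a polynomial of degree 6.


|f(z)| ≤ Σ|c_k|·r^k = O(r^6) as r → ∞. Polynomial growth is O(e^{r^ε}) for every ε > 0 (since r^6/e^{r^ε} → 0), so ρ ≤ ε for all ε > 0, i.e. ρ = 0. Every nonconstant polynomial has order 0.
Therefore ρ = 0.

Order ρ = 0.


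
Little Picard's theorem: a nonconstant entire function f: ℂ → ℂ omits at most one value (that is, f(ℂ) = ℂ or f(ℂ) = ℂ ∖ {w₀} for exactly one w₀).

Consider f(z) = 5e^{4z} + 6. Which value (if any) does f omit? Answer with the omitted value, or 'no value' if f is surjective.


Little Picard bounds the complement of f(ℂ) to at most one point.
e^{4z} is never zero on ℂ, so 5·e^{4z} takes every value in ℂ ∖ {0}. Adding 6 shifts the range to ℂ ∖ {6}. Thus f omits exactly the value 6.

Omitted value: 6.


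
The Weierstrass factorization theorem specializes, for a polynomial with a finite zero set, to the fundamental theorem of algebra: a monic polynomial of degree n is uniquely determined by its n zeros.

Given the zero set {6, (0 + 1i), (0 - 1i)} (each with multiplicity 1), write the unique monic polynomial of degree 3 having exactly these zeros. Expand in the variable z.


The polynomial is p(z) = ∏_{α ∈ S} (z − α), where S = {6, (0 + 1i), (0 - 1i)}.
Expanding the product yields: p(z) = z^3 -6·z^2 + z -6.
Note conjugate pairs combine to real quadratics: (z − (0+1i))(z − (0−1i)) = z² + 1.
The resulting polynomial has degree 3 and real coefficients as required.

p(z) = z^3 -6·z^2 + z -6.


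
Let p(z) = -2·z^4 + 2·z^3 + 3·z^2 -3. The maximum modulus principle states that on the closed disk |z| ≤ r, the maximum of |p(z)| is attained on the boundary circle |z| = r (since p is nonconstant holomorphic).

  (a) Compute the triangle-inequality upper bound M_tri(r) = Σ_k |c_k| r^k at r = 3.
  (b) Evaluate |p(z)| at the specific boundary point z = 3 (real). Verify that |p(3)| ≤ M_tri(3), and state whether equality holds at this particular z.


Coefficients: c_0 = -3, c_1 = 0, c_2 = 3, c_3 = 2, c_4 = -2. Radius r = 3.
Part (a). Triangle bound: M_tri(r) = Σ_k |c_k| r^k
  = |-3|·3^0 + |0|·3^1 + |3|·3^2 + |2|·3^3 + |-2|·3^4
  = 3 + 0 + 27 + 54 + 162 = 246.
This bounds M(r) := max_{|z|=r} |p(z)| from above; equality holds iff all terms c_k z^k can be made to align in phase at a single z on |z|=r.
Part (b). At z = 3 (real, on the circle |z| = r):
  p(3) = (-3)·3^0 + (0)·3^1 + (3)·3^2 + (2)·3^3 + (-2)·3^4 = -84.
  |p(3)| = 84.
Check: |p(3)| = 84 ≤ 246 = M_tri(3). ✓ Equality does not hold at z = 3 (the coefficients have mixed signs, so the terms do not all align in phase there).

M_tri(3) = 246; |p(3)| = 84; equality at z=3: no.


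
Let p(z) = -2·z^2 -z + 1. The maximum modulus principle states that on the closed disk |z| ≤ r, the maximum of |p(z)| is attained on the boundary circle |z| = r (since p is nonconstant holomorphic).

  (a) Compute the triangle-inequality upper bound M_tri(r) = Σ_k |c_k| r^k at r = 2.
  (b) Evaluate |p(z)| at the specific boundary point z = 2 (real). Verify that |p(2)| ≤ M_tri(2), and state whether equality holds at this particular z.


Coefficients: c_0 = 1, c_1 = -1, c_2 = -2. Radius r = 2.
Part (a). Triangle bound: M_tri(r) = Σ_k |c_k| r^k
  = |1|·2^0 + |-1|·2^1 + |-2|·2^2
  = 1 + 2 + 8 = 11.
This bounds M(r) := max_{|z|=r} |p(z)| from above; equality holds iff all terms c_k z^k can be made to align in phase at a single z on |z|=r.
Part (b). At z = 2 (real, on the circle |z| = r):
  p(2) = (1)·2^0 + (-1)·2^1 + (-2)·2^2 = -9.
  |p(2)| = 9.
Check: |p(2)| = 9 ≤ 11 = M_tri(2). ✓ Equality does not hold at z = 2 (the coefficients have mixed signs, so the terms do not all align in phase there).

M_tri(2) = 11; |p(2)| = 9; equality at z=2: no.


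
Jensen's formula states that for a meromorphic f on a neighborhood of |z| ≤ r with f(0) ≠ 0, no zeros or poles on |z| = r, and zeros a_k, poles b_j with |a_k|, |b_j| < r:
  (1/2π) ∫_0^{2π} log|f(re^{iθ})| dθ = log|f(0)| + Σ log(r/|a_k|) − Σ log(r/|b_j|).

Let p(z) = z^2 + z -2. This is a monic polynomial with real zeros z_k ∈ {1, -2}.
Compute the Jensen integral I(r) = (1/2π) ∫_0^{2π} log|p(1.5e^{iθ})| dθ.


Zeros: -2, 1; r = 1.5.
Inside |z| < r: 1. Outside (|z| ≥ r): -2.
p(0) = -2, so log|p(0)| = log(2) = 0.6931.
Apply Jensen: I(r) = log|p(0)| + Σ_k log(r/|z_k|), summed over zeros inside |z| < r.
  log(r/|z_k|) for z_k = 1: log(1.5/1) = 0.4055
  Outside zeros (-2) contribute nothing to the Jensen sum.
Sum over inside zeros: 0.4055.
I(r) = log|p(0)| + (inside sum) = 0.6931 + 0.4055 = 1.0986.
Note: since some zeros are outside |z| ≤ r, the simplified n·log(r) form does NOT apply — only the inside zeros contribute.

I(r) ≈ 1.0986.


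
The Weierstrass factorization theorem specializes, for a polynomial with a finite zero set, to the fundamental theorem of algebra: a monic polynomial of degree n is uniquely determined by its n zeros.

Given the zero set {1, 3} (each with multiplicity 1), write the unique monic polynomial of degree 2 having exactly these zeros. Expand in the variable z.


The polynomial is p(z) = ∏_{α ∈ S} (z − α), where S = {1, 3}.
Expanding the product yields: p(z) = z^2 -4·z + 3.
The resulting polynomial has degree 2 and real coefficients as required.

p(z) = z^2 -4·z + 3.


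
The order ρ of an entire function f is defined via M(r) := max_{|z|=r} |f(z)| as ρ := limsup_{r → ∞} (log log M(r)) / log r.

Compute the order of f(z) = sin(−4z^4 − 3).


Write sin(w) = (e^{iw} ± e^{−iw})/(2 or 2i), so |sin(w)| ≤ e^{|w|}. With w = −4z^4 − 3, |w| ≤ 4r^4 + 3 on |z|=r, giving M(r) ≤ e^{4r^4 + 3} and ρ ≤ 4. For the lower bound, choose z on |z|=r with -4z^4 purely imaginary of modulus 4r^4; then |sin(−4z^4 − 3)| grows like e^{4r^4}/2, so ρ ≥ 4. Hence ρ = 4.
Therefore ρ = 4.

Order ρ = 4.


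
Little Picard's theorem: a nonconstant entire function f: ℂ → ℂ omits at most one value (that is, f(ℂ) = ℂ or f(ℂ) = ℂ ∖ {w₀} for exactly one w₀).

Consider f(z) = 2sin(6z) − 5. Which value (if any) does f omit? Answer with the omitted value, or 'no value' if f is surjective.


Little Picard bounds the complement of f(ℂ) to at most one point.
sin is entire and surjective onto ℂ: for every w ∈ ℂ, sin(ζ) = w has a solution ζ ∈ ℂ (e.g., via the complex inverse arcsin). With ζ = 6z this gives z = ζ/(6). Then 2·sin(6z) takes every value in 2·ℂ = ℂ, and adding -5 is a bijection of ℂ. So f is surjective and omits no value. (Note: only on the real line is sin bounded by [−1, 1].)

Omitted value: no value.


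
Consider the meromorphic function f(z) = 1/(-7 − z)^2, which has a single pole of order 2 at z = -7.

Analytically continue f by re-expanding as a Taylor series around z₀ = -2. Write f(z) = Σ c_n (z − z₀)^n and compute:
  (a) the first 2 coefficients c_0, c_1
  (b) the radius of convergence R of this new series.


Let w = z − z₀, so z = z₀ + w.
Then -7 − z = -7 − (z₀ + w) = (-7 − z₀) − w = -5 − w.
f(z) = 1/(-5 − w)^2 = (1/(-5)^2) · (1 − w/(-5))^{−2}.
By the binomial series (1−u)^{−2} = Σ_{n≥0} C(n+1, 1) u^n for |u|<1, with u = w/(-5):
  c_n = C(n+1, 1) / (-5)^(n+2).
  c_0 = 1/(-5)^2 = 1/25.
  c_1 = 2/(-5)^3 = -2/125.
The series is valid for |w/d| < 1, i.e. |z − z₀| < |d|.
Radius of convergence: R = |-7 − z₀| = |-5| = 5 (distance from z₀ to the singularity z = -7).

c_0 = 1/25, c_1 = -2/125; R = 5.


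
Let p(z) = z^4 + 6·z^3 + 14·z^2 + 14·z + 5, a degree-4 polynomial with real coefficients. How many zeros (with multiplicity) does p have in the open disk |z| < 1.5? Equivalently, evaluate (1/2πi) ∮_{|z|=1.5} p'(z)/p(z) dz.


The zeros of p are: -1, -1, (-2 + 1i), (-2 - 1i).
Their magnitudes are: 1, 1, 2.236, 2.236.
Zeros with |z| < R = 1.5: -1, -1.
Count = 2.
By the argument principle, (1/2πi) ∮_{|z|=R} p'(z)/p(z) dz equals exactly this count.

Number of zeros inside |z| < 1.5: 2.


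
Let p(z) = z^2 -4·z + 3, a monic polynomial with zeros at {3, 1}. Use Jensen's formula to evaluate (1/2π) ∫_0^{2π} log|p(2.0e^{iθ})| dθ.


Zeros: 1, 3; r = 2.0.
Inside |z| < r: 1. Outside (|z| ≥ r): 3.
p(0) = 3, so log|p(0)| = log(3) = 1.0986.
Apply Jensen: I(r) = log|p(0)| + Σ_k log(r/|z_k|), summed over zeros inside |z| < r.
  log(r/|z_k|) for z_k = 1: log(2.0/1) = 0.6931
  Outside zeros (3) contribute nothing to the Jensen sum.
Sum over inside zeros: 0.6931.
I(r) = log|p(0)| + (inside sum) = 1.0986 + 0.6931 = 1.7918.
Note: since some zeros are outside |z| ≤ r, the simplified n·log(r) form does NOT apply — only the inside zeros contribute.

I(r) ≈ 1.7918.


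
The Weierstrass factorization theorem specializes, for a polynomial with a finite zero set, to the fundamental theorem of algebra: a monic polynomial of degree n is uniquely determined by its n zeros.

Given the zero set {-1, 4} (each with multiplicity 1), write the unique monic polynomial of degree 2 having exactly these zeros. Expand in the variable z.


The polynomial is p(z) = ∏_{α ∈ S} (z − α), where S = {-1, 4}.
Expanding the product yields: p(z) = z^2 -3·z -4.
The resulting polynomial has degree 2 and real coefficients as required.

p(z) = z^2 -3·z -4.


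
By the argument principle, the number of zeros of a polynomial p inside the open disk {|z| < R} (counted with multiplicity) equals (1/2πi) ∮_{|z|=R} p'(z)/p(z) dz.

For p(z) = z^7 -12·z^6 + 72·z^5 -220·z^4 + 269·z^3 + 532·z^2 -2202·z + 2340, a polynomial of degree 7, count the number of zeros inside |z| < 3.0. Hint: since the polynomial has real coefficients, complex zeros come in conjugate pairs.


The zeros of p are: -2, (2 + 3i), (2 - 3i), (2 + 1i), (2 - 1i), (3 + 3i), (3 - 3i).
Their magnitudes are: 2, 3.606, 3.606, 2.236, 2.236, 4.243, 4.243.
Zeros with |z| < R = 3.0: -2, (2 + 1i), (2 - 1i).
Count = 3.
By the argument principle, (1/2πi) ∮_{|z|=R} p'(z)/p(z) dz equals exactly this count.

Number of zeros inside |z| < 3.0: 3.


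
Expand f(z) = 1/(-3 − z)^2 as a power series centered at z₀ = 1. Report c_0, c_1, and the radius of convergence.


Let w = z − z₀, so z = z₀ + w.
Then -3 − z = -3 − (z₀ + w) = (-3 − z₀) − w = -4 − w.
f(z) = 1/(-4 − w)^2 = (1/(-4)^2) · (1 − w/(-4))^{−2}.
By the binomial series (1−u)^{−2} = Σ_{n≥0} C(n+1, 1) u^n for |u|<1, with u = w/(-4):
  c_n = C(n+1, 1) / (-4)^(n+2).
  c_0 = 1/(-4)^2 = 1/16.
  c_1 = 2/(-4)^3 = -1/32.
The series is valid for |w/d| < 1, i.e. |z − z₀| < |d|.
Radius of convergence: R = |-3 − z₀| = |-4| = 4 (distance from z₀ to the singularity z = -3).

c_0 = 1/16, c_1 = -1/32; R = 4.


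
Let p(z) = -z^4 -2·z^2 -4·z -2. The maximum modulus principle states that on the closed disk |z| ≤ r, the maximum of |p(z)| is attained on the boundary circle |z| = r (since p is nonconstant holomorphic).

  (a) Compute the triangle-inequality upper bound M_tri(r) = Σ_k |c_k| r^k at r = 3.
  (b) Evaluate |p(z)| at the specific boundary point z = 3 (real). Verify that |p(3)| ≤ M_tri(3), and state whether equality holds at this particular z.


Coefficients: c_0 = -2, c_1 = -4, c_2 = -2, c_3 = 0, c_4 = -1. Radius r = 3.
Part (a). Triangle bound: M_tri(r) = Σ_k |c_k| r^k
  = |-2|·3^0 + |-4|·3^1 + |-2|·3^2 + |0|·3^3 + |-1|·3^4
  = 2 + 12 + 18 + 0 + 81 = 113.
This bounds M(r) := max_{|z|=r} |p(z)| from above; equality holds iff all terms c_k z^k can be made to align in phase at a single z on |z|=r.
Part (b). At z = 3 (real, on the circle |z| = r):
  p(3) = (-2)·3^0 + (-4)·3^1 + (-2)·3^2 + (0)·3^3 + (-1)·3^4 = -113.
  |p(3)| = 113.
Since all nonzero coefficients share the same sign, |p(3)| = 113 = M_tri(3); the triangle bound is attained at z = 3, so in fact M(r) = 113.

M_tri(3) = 113; |p(3)| = 113; equality at z=3: yes.


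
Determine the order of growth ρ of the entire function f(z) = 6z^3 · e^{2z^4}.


M(r) = max_{|z|=r} |6|·|z|^3·|e^{2z^4}| = 6·r^3 · e^{2r^4} (the factors attain their maxima compatibly on |z|=r). Then log M(r) = log 6 + 3·log r + 2r^4, dominated by the last term, so log log M(r) ~ 4·log r. The polynomial factor 6z^3 contributes only a log r term and does not affect the order. ρ = 4.
Therefore ρ = 4.

Order ρ = 4.


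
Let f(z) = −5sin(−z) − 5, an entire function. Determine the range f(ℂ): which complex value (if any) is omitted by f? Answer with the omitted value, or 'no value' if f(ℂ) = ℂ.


Little Picard bounds the complement of f(ℂ) to at most one point.
sin is entire and surjective onto ℂ: for every w ∈ ℂ, sin(ζ) = w has a solution ζ ∈ ℂ (e.g., via the complex inverse arcsin). With ζ = −z this gives z = ζ/(-1). Then -5·sin(−z) takes every value in -5·ℂ = ℂ, and adding -5 is a bijection of ℂ. So f is surjective and omits no value. (Note: only on the real line is sin bounded by [−1, 1].)

Omitted value: no value.


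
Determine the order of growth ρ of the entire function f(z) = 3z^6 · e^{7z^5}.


M(r) = max_{|z|=r} |3|·|z|^6·|e^{7z^5}| = 3·r^6 · e^{7r^5} (the factors attain their maxima compatibly on |z|=r). Then log M(r) = log 3 + 6·log r + 7r^5, dominated by the last term, so log log M(r) ~ 5·log r. The polynomial factor 3z^6 contributes only a log r term and does not affect the order. ρ = 5.
Therefore ρ = 5.

Order ρ = 5.


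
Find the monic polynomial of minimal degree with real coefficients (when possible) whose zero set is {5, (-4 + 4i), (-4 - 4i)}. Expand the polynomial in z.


The polynomial is p(z) = ∏_{α ∈ S} (z − α), where S = {5, (-4 + 4i), (-4 - 4i)}.
Expanding the product yields: p(z) = z^3 + 3·z^2 -8·z -160.
Note conjugate pairs combine to real quadratics: (z − (-4+4i))(z − (-4−4i)) = z² + 8z + 32.
The resulting polynomial has degree 3 and real coefficients as required.

p(z) = z^3 + 3·z^2 -8·z -160.


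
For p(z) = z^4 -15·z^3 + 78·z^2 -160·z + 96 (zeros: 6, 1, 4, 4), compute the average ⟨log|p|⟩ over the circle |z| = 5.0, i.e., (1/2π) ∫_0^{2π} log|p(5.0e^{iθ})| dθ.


Zeros: 1, 4, 4, 6; r = 5.0.
Inside |z| < r: 1, 4, 4. Outside (|z| ≥ r): 6.
p(0) = 96, so log|p(0)| = log(96) = 4.5643.
Apply Jensen: I(r) = log|p(0)| + Σ_k log(r/|z_k|), summed over zeros inside |z| < r.
  log(r/|z_k|) for z_k = 1: log(5.0/1) = 1.6094
  log(r/|z_k|) for z_k = 4: log(5.0/4) = 0.2231
  log(r/|z_k|) for z_k = 4: log(5.0/4) = 0.2231
  Outside zeros (6) contribute nothing to the Jensen sum.
Sum over inside zeros: 2.0557.
I(r) = log|p(0)| + (inside sum) = 4.5643 + 2.0557 = 6.6201.
Note: since some zeros are outside |z| ≤ r, the simplified n·log(r) form does NOT apply — only the inside zeros contribute.

I(r) ≈ 6.6201.
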